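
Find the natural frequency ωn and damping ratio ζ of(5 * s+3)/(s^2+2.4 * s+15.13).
Underdamped: complex pole -1.2 + 3.7j. ωn = |pole| = 3.89, ζ = -Re(pole)/ωn = 0.3085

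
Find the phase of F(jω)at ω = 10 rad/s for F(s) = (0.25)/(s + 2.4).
Substitute s = j*10: F(j10) = 0.00567322 - 0.0236384j.
∠F(j10) = atan2(Im, Re) = atan2(-0.0236384, 0.00567322) = -76.50°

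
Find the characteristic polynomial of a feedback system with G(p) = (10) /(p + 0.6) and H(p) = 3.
Characteristic poly = G_den * H_den + G_num * H_num = (p + 0.6) + (30) = p + 30.6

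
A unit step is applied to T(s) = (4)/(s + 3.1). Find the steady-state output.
FVT: lim_{t→∞} y(t) = lim_{s→0} s*Y(s) where Y(s) = T(s)/s.
= lim_{s→0} T(s) = T(0) = num(0)/den(0) = 4/3.1 = 1.29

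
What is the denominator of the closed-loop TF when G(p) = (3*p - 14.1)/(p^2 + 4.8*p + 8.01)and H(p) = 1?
Characteristic poly = G_den * H_den + G_num * H_num = (p^2 + 4.8*p + 8.01) + (3*p - 14.1) = p^2 + 7.8*p - 6.09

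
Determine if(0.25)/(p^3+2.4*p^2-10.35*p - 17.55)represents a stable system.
Denominator: p^3 + 2.4*p^2 - 10.35*p - 17.55 = (p - 3)(p + 3.9)(p + 1.5). Poles: -1.5, -3.9, 3. All Re(p)<0: No (unstable)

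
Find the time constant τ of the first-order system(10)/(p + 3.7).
First-order system: τ = -1/pole. Pole = -3.7. τ = -1/(-3.7) = 0.2703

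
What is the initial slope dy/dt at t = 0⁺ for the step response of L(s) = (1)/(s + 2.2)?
IVT: y'(0⁺) = lim_{s→∞} s²·Y(s) = lim_{s→∞} s·L(s).
deg(num) = 0, deg(den) = 1, relative degree = 1, so s·L(s) → (leading num)/(leading den) = 1/1 = 1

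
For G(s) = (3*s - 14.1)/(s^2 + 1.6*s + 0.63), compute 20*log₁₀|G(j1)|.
Substitute s = j*1: G(j1) = 3.71426 + 7.95358j.
|G(j1)| = sqrt(Re² + Im²) = 8.778.
20*log₁₀(8.778) = 18.87 dB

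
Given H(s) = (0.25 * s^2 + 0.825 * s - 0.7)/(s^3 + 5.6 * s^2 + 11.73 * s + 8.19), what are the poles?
Set denominator = 0: s^3 + 5.6*s^2 + 11.73*s + 8.19 = (s + 1.4)(s^2 + 4.2*s + 5.85) = 0 → Poles: -1.4, -2.1 + 1.2j, -2.1 - 1.2j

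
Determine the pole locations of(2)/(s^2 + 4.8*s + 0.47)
Set denominator = 0: s^2 + 4.8*s + 0.47 = (s + 0.1)(s + 4.7) = 0 → Poles: -0.1, -4.7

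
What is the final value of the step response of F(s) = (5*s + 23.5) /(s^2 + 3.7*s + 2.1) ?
FVT: lim_{t→∞} y(t) = lim_{s→0} s*Y(s) where Y(s) = F(s)/s.
= lim_{s→0} F(s) = F(0) = num(0)/den(0) = 23.5/2.1 = 11.19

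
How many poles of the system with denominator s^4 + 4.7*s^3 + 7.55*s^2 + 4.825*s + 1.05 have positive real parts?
s^4 + 4.7*s^3 + 7.55*s^2 + 4.825*s + 1.05 = (s + 0.5)(s + 2)(s + 1.5)(s + 0.7). Poles: -0.5, -0.7, -1.5, -2. RHP poles (Re>0): 0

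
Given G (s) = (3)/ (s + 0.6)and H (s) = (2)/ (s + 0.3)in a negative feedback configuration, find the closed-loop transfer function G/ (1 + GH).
Closed-loop T = G/(1+GH).
Numerator: G_num * H_den = 3*s + 0.9.
Denominator: G_den * H_den + G_num * H_num = (s^2 + 0.9*s + 0.18) + (6) = s^2 + 0.9*s + 6.18.
T(s) = (3*s + 0.9)/(s^2 + 0.9*s + 6.18)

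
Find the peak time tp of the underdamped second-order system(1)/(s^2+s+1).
Standard form: ωn²/(s²+2ζωn·s+ωn²) → ωn = 1, ζ = 0.5.
ωd = ωn·√(1-ζ²) = 1·√(1-0.5²) = 0.866.
tp = π/ωd = π/0.866 = 3.628 s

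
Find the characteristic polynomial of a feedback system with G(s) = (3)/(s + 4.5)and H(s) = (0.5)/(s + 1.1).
Characteristic poly = G_den * H_den + G_num * H_num = (s^2 + 5.6*s + 4.95) + (1.5) = s^2 + 5.6*s + 6.45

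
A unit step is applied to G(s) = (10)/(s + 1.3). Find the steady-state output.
FVT: lim_{t→∞} y(t) = lim_{s→0} s*Y(s) where Y(s) = G(s)/s.
= lim_{s→0} G(s) = G(0) = num(0)/den(0) = 10/1.3 = 7.692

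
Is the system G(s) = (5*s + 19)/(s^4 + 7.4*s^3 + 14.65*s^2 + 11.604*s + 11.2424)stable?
Denominator: s^4 + 7.4*s^3 + 14.65*s^2 + 11.604*s + 11.2424 = (s + 2.3)(s + 4.7)(s^2 + 0.4*s + 1.04). Poles: -0.2 + 1j, -0.2 - 1j, -2.3, -4.7. All Re(p)<0: Yes (stable)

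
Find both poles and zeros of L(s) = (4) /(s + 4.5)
Set denominator = 0: s + 4.5 = 0 → Poles: -4.5
Numerator is a nonzero constant (4) → Zeros: none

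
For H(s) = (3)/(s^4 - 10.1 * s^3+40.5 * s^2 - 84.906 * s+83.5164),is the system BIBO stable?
Denominator: s^4 - 10.1*s^3 + 40.5*s^2 - 84.906*s + 83.5164 = (s - 3.3)(s - 3.8)(s^2 - 3*s + 6.66). Poles: 1.5 + 2.1j, 1.5 - 2.1j, 3.3, 3.8. All Re(p)<0: No (unstable)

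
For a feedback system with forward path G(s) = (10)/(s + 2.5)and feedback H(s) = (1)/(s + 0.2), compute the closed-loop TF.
Closed-loop T = G/(1+GH).
Numerator: G_num * H_den = 10*s + 2.
Denominator: G_den * H_den + G_num * H_num = (s^2 + 2.7*s + 0.5) + (10) = s^2 + 2.7*s + 10.5.
T(s) = (10*s + 2)/(s^2 + 2.7*s + 10.5)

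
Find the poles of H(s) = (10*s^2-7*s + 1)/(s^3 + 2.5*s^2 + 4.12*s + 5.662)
Set denominator = 0: s^3 + 2.5*s^2 + 4.12*s + 5.662 = (s + 1.9)(s^2 + 0.6*s + 2.98) = 0 → Poles: -0.3 + 1.7j, -0.3 - 1.7j, -1.9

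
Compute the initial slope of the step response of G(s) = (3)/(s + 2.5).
IVT: y'(0⁺) = lim_{s→∞} s²·Y(s) = lim_{s→∞} s·G(s).
deg(num) = 0, deg(den) = 1, relative degree = 1, so s·G(s) → (leading num)/(leading den) = 3/1 = 3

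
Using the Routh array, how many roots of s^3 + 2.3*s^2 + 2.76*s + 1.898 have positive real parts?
Routh array:
s^3: [1, 2.76]; s^2: [2.3, 1.898]; s^1: [1.93478]; s^0: [1.898]
First column: [1, 2.3, 1.93478, 1.898]. Sign changes = RHP roots = 0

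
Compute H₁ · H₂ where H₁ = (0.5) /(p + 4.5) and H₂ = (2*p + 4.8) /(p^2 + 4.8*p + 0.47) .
Series: H = H₁ · H₂ = (n₁·n₂)/(d₁·d₂).
Num: n₁·n₂ = p + 2.4. Den: d₁·d₂ = p^3 + 9.3*p^2 + 22.07*p + 2.115.
H(p) = (p + 2.4)/(p^3 + 9.3*p^2 + 22.07*p + 2.115)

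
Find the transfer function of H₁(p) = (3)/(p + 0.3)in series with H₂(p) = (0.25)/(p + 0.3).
Series: H = H₁ · H₂ = (n₁·n₂)/(d₁·d₂).
Num: n₁·n₂ = 0.75. Den: d₁·d₂ = p^2 + 0.6*p + 0.09.
H(p) = (0.75)/(p^2 + 0.6*p + 0.09)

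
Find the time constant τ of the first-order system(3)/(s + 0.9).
First-order system: τ = -1/pole. Pole = -0.9. τ = -1/(-0.9) = 1.111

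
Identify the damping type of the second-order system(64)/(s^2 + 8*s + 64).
Standard form: ωn²/(s²+2ζωn·s+ωn²) gives ωn=8, ζ=0.5.
Underdamped (ζ = 0.5 < 1)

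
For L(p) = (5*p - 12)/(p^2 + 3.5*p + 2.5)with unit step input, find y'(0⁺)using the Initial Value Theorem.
IVT: y'(0⁺) = lim_{p→∞} p²·Y(p) = lim_{p→∞} p·L(p).
deg(num) = 1, deg(den) = 2, relative degree = 1, so p·L(p) → (leading num)/(leading den) = 5/1 = 5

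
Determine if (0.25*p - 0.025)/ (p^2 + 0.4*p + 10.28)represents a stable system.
Denominator: p^2 + 0.4*p + 10.28. Poles: -0.2 + 3.2j, -0.2 - 3.2j. All Re(p)<0: Yes (stable)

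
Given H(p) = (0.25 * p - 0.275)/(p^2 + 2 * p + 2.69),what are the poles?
Set denominator = 0: p^2 + 2*p + 2.69 = 0 → Poles: -1 + 1.3j, -1 - 1.3j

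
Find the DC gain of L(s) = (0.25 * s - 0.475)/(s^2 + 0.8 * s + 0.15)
DC gain = L(0) = num(0)/den(0) = -0.475/0.15 = -3.167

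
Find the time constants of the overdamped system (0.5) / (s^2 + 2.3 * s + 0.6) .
Overdamped: real poles at -0.3, -2. τ = -1/pole → τ₁ = 3.333, τ₂ = 0.5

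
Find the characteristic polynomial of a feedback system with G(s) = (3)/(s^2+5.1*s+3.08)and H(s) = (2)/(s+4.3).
Characteristic poly = G_den * H_den + G_num * H_num = (s^3 + 9.4*s^2 + 25.01*s + 13.244) + (6) = s^3 + 9.4*s^2 + 25.01*s + 19.244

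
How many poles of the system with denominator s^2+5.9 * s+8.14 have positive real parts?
s^2 + 5.9*s + 8.14 = (s + 2.2)(s + 3.7). Poles: -2.2, -3.7. RHP poles (Re>0): 0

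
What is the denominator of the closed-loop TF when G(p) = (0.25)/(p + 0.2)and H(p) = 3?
Characteristic poly = G_den * H_den + G_num * H_num = (p + 0.2) + (0.75) = p + 0.95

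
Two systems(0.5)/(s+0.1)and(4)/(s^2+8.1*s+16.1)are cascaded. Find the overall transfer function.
Series: H = H₁ · H₂ = (n₁·n₂)/(d₁·d₂).
Num: n₁·n₂ = 2. Den: d₁·d₂ = s^3 + 8.2*s^2 + 16.91*s + 1.61.
H(s) = (2)/(s^3 + 8.2*s^2 + 16.91*s + 1.61)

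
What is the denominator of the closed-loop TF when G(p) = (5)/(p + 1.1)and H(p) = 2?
Characteristic poly = G_den * H_den + G_num * H_num = (p + 1.1) + (10) = p + 11.1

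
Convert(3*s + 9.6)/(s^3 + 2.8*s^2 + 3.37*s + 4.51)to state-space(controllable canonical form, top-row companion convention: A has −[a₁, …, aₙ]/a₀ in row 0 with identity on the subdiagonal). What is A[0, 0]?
Reachable canonical form for den = s^3 + 2.8*s^2 + 3.37*s + 4.51: top row of A = -[a₁,a₂,...,aₙ]/a₀, ones on the subdiagonal, zeros elsewhere.
A = [[-2.8, -3.37, -4.51], [1, 0, 0], [0, 1, 0]].
A[0,0] = -2.8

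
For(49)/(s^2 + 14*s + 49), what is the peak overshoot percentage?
Standard form: ωn²/(s²+2ζωn·s+ωn²) → ωn = 7, ζ = 1.
ζ ≥ 1, so the response is non-oscillatory: peak overshoot = 0%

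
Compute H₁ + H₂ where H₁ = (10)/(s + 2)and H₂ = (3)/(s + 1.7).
Parallel: H = H₁ + H₂ = (n₁·d₂ + n₂·d₁)/(d₁·d₂).
n₁·d₂ = 10*s + 17. n₂·d₁ = 3*s + 6. Sum = 13*s + 23. d₁·d₂ = s^2 + 3.7*s + 3.4.
H(s) = (13*s + 23)/(s^2 + 3.7*s + 3.4)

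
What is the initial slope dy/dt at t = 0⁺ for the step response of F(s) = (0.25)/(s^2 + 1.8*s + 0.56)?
IVT: y'(0⁺) = lim_{s→∞} s²·Y(s) = lim_{s→∞} s·F(s).
deg(num) = 0, deg(den) = 2, relative degree = 2 ≥ 2, so s·F(s) → 0. Initial slope = 0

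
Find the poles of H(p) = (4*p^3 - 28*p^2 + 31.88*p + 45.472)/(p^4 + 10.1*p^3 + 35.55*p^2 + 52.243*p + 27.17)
Set denominator = 0: p^4 + 10.1*p^3 + 35.55*p^2 + 52.243*p + 27.17 = (p + 2.5)(p + 1.9)(p + 4.4)(p + 1.3) = 0 → Poles: -1.3, -1.9, -2.5, -4.4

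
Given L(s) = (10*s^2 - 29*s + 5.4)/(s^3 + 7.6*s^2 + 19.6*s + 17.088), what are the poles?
Set denominator = 0: s^3 + 7.6*s^2 + 19.6*s + 17.088 = (s + 2.4)(s^2 + 5.2*s + 7.12) = 0 → Poles: -2.4, -2.6 + 0.6j, -2.6 - 0.6j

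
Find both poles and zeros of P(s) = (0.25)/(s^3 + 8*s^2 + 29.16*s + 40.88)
Set denominator = 0: s^3 + 8*s^2 + 29.16*s + 40.88 = (s + 2.8)(s^2 + 5.2*s + 14.6) = 0 → Poles: -2.6 + 2.8j, -2.6 - 2.8j, -2.8
Numerator is a nonzero constant (0.25) → Zeros: none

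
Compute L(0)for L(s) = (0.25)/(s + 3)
DC gain = L(0) = num(0)/den(0) = 0.25/3 = 0.08333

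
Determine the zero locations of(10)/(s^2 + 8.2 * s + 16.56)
Numerator is a nonzero constant (10) → Zeros: none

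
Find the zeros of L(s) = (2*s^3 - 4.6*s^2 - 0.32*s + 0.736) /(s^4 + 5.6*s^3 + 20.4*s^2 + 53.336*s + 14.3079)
Set numerator = 0: 2*s^3 - 4.6*s^2 - 0.32*s + 0.736 = 2*(s + 0.4)(s - 2.3)(s - 0.4) = 0 → Zeros: -0.4, 0.4, 2.3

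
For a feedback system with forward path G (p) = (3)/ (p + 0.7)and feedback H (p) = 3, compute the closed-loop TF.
Closed-loop T = G/(1+GH).
Numerator: G_num * H_den = 3.
Denominator: G_den * H_den + G_num * H_num = (p + 0.7) + (9) = p + 9.7.
T(p) = (3)/(p + 9.7)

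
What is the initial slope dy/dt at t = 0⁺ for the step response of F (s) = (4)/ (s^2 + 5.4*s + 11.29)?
IVT: y'(0⁺) = lim_{s→∞} s²·Y(s) = lim_{s→∞} s·F(s).
deg(num) = 0, deg(den) = 2, relative degree = 2 ≥ 2, so s·F(s) → 0. Initial slope = 0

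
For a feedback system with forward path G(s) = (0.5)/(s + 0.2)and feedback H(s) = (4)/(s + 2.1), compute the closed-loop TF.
Closed-loop T = G/(1+GH).
Numerator: G_num * H_den = 0.5*s + 1.05.
Denominator: G_den * H_den + G_num * H_num = (s^2 + 2.3*s + 0.42) + (2) = s^2 + 2.3*s + 2.42.
T(s) = (0.5*s + 1.05)/(s^2 + 2.3*s + 2.42)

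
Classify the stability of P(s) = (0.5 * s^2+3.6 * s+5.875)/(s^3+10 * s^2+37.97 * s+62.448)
Denominator: s^3 + 10*s^2 + 37.97*s + 62.448 = (s + 4.8)(s^2 + 5.2*s + 13.01). Poles: -2.6 + 2.5j, -2.6 - 2.5j, -4.8. Stable (all poles in LHP)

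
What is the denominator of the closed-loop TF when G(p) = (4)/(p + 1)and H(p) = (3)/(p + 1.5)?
Characteristic poly = G_den * H_den + G_num * H_num = (p^2 + 2.5*p + 1.5) + (12) = p^2 + 2.5*p + 13.5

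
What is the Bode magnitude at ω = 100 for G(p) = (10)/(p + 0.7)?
Substitute p = j*100: G(j100) = 0.000699966 - 0.0999951j.
|G(j100)| = sqrt(Re² + Im²) = 0.1.
20*log₁₀(0.1) = -20.00 dB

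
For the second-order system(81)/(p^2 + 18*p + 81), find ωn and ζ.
Standard form: ωn²/(p²+2ζωn·p+ωn²).
const=81=ωn² → ωn=9, p coeff=18=2ζωn → ζ=1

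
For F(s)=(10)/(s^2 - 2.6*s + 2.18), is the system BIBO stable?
Denominator: s^2 - 2.6*s + 2.18. Poles: 1.3 + 0.7j, 1.3 - 0.7j. All Re(p)<0: No (unstable)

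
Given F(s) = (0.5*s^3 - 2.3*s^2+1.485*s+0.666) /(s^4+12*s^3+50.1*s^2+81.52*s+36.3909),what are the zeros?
Set numerator = 0: 0.5*s^3 - 2.3*s^2 + 1.485*s + 0.666 = 0.5*(s - 3.7)(s + 0.3)(s - 1.2) = 0 → Zeros: -0.3, 1.2, 3.7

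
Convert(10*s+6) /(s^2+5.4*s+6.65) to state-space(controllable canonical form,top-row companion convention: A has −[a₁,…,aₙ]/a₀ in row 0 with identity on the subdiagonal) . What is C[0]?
Reachable canonical form: C = numerator coefficients (right-aligned, zero-padded to length n).
num = 10*s + 6, C = [[10, 6]].
C[0] = 10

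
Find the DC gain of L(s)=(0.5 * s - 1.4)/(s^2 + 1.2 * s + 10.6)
DC gain = L(0) = num(0)/den(0) = -1.4/10.6 = -0.1321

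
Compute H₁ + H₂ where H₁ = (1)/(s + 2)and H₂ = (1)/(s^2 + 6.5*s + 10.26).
Parallel: H = H₁ + H₂ = (n₁·d₂ + n₂·d₁)/(d₁·d₂).
n₁·d₂ = s^2 + 6.5*s + 10.26. n₂·d₁ = s + 2. Sum = s^2 + 7.5*s + 12.26. d₁·d₂ = s^3 + 8.5*s^2 + 23.26*s + 20.52.
H(s) = (s^2 + 7.5*s + 12.26)/(s^3 + 8.5*s^2 + 23.26*s + 20.52)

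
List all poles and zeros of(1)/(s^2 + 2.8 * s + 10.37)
Set denominator = 0: s^2 + 2.8*s + 10.37 = 0 → Poles: -1.4 + 2.9j, -1.4 - 2.9j
Numerator is a nonzero constant (1) → Zeros: none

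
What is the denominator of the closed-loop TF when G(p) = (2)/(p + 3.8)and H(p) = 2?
Characteristic poly = G_den * H_den + G_num * H_num = (p + 3.8) + (4) = p + 7.8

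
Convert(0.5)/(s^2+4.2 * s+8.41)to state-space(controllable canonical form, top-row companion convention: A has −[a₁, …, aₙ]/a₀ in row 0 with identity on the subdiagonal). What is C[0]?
Reachable canonical form: C = numerator coefficients (right-aligned, zero-padded to length n).
num = 0.5, C = [[0, 0.5]].
C[0] = 0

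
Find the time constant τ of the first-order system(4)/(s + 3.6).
First-order system: τ = -1/pole. Pole = -3.6. τ = -1/(-3.6) = 0.2778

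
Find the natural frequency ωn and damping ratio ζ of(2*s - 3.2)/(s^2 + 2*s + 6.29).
Underdamped: complex pole -1 + 2.3j. ωn = |pole| = 2.508, ζ = -Re(pole)/ωn = 0.3987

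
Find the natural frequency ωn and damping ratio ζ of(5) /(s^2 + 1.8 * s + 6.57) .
Underdamped: complex pole -0.9 + 2.4j. ωn = |pole| = 2.563, ζ = -Re(pole)/ωn = 0.3511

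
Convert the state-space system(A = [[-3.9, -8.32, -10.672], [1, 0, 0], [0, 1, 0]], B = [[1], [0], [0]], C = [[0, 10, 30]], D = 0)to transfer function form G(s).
G(s) = C(sI - A)⁻¹B + D.
Characteristic polynomial det(sI - A) = s^3 + 3.9*s^2 + 8.32*s + 10.672.
Numerator from C·adj(sI-A)·B + D·det(sI-A) = 10*s + 30.
G(s) = (10*s + 30)/(s^3 + 3.9*s^2 + 8.32*s + 10.672)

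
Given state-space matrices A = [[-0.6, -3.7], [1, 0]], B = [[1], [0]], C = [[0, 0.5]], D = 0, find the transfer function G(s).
G(s) = C(sI - A)⁻¹B + D.
Characteristic polynomial det(sI - A) = s^2 + 0.6*s + 3.7.
Numerator from C·adj(sI-A)·B + D·det(sI-A) = 0.5.
G(s) = (0.5)/(s^2 + 0.6*s + 3.7)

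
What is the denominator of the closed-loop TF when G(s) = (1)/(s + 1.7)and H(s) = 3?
Characteristic poly = G_den * H_den + G_num * H_num = (s + 1.7) + (3) = s + 4.7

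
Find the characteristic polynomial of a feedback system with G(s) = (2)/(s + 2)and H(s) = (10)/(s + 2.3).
Characteristic poly = G_den * H_den + G_num * H_num = (s^2 + 4.3*s + 4.6) + (20) = s^2 + 4.3*s + 24.6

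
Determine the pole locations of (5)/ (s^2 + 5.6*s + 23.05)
Set denominator = 0: s^2 + 5.6*s + 23.05 = 0 → Poles: -2.8 + 3.9j, -2.8 - 3.9j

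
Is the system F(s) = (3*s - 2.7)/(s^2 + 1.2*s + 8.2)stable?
Denominator: s^2 + 1.2*s + 8.2. Poles: -0.6 + 2.8j, -0.6 - 2.8j. All Re(p)<0: Yes (stable)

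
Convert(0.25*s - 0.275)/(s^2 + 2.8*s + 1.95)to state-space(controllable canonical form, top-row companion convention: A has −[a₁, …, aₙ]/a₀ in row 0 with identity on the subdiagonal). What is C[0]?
Reachable canonical form: C = numerator coefficients (right-aligned, zero-padded to length n).
num = 0.25*s - 0.275, C = [[0.25, -0.275]].
C[0] = 0.25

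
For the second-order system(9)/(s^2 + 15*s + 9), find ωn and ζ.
Standard form: ωn²/(s²+2ζωn·s+ωn²).
const=9=ωn² → ωn=3, s coeff=15=2ζωn → ζ=2.5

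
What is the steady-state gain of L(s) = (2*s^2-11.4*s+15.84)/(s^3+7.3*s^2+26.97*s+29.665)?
DC gain = L(0) = num(0)/den(0) = 15.84/29.665 = 0.534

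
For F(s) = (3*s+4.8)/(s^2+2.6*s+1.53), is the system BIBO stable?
Denominator: s^2 + 2.6*s + 1.53 = (s + 1.7)(s + 0.9). Poles: -0.9, -1.7. All Re(p)<0: Yes (stable)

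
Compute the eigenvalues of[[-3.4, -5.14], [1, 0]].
Eigenvalues solve det(λI - A) = 0.
Characteristic polynomial: λ^2 + 3.4*λ + 5.14 = 0.
Roots: -1.7 + 1.5j, -1.7 - 1.5j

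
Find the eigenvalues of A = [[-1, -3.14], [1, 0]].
Eigenvalues solve det(λI - A) = 0.
Characteristic polynomial: λ^2 + λ + 3.14 = 0.
Roots: -0.5 + 1.7j, -0.5 - 1.7j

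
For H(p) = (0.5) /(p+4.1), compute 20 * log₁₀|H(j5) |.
Substitute p = j*5: H(j5) = 0.0490313 - 0.0597943j.
|H(j5)| = sqrt(Re² + Im²) = 0.07733.
20*log₁₀(0.07733) = -22.23 dB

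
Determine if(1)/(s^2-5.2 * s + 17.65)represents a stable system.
Denominator: s^2 - 5.2*s + 17.65. Poles: 2.6 + 3.3j, 2.6 - 3.3j. All Re(p)<0: No (unstable)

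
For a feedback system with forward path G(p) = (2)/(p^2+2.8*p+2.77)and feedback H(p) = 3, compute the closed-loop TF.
Closed-loop T = G/(1+GH).
Numerator: G_num * H_den = 2.
Denominator: G_den * H_den + G_num * H_num = (p^2 + 2.8*p + 2.77) + (6) = p^2 + 2.8*p + 8.77.
T(p) = (2)/(p^2 + 2.8*p + 8.77)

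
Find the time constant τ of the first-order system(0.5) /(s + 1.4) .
First-order system: τ = -1/pole. Pole = -1.4. τ = -1/(-1.4) = 0.7143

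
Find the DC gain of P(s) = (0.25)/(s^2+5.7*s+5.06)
DC gain = P(0) = num(0)/den(0) = 0.25/5.06 = 0.04941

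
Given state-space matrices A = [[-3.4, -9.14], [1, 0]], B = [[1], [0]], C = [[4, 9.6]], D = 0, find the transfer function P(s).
P(s) = C(sI - A)⁻¹B + D.
Characteristic polynomial det(sI - A) = s^2 + 3.4*s + 9.14.
Numerator from C·adj(sI-A)·B + D·det(sI-A) = 4*s + 9.6.
P(s) = (4*s + 9.6)/(s^2 + 3.4*s + 9.14)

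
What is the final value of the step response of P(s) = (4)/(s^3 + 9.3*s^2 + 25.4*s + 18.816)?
FVT: lim_{t→∞} y(t) = lim_{s→0} s*Y(s) where Y(s) = P(s)/s.
= lim_{s→0} P(s) = P(0) = num(0)/den(0) = 4/18.816 = 0.2126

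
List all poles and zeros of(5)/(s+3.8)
Set denominator = 0: s + 3.8 = 0 → Poles: -3.8
Numerator is a nonzero constant (5) → Zeros: none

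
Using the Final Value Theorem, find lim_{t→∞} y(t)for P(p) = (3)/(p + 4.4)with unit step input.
FVT: lim_{t→∞} y(t) = lim_{p→0} p*Y(p) where Y(p) = P(p)/p.
= lim_{p→0} P(p) = P(0) = num(0)/den(0) = 3/4.4 = 0.6818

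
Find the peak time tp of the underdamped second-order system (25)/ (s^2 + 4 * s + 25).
Standard form: ωn²/(s²+2ζωn·s+ωn²) → ωn = 5, ζ = 0.4.
ωd = ωn·√(1-ζ²) = 5·√(1-0.4²) = 4.583.
tp = π/ωd = π/4.583 = 0.6856 s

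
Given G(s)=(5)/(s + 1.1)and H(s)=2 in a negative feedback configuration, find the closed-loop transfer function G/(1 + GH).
Closed-loop T = G/(1+GH).
Numerator: G_num * H_den = 5.
Denominator: G_den * H_den + G_num * H_num = (s + 1.1) + (10) = s + 11.1.
T(s) = (5)/(s + 11.1)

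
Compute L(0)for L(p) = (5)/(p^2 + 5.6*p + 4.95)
DC gain = L(0) = num(0)/den(0) = 5/4.95 = 1.01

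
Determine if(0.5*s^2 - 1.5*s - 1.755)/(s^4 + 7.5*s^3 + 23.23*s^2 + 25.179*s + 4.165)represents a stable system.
Denominator: s^4 + 7.5*s^3 + 23.23*s^2 + 25.179*s + 4.165 = (s + 1.7)(s + 0.2)(s^2 + 5.6*s + 12.25). Poles: -0.2, -1.7, -2.8 + 2.1j, -2.8 - 2.1j. All Re(p)<0: Yes (stable)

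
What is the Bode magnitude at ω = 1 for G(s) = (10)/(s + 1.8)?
Substitute s = j*1: G(j1) = 4.24528 - 2.35849j.
|G(j1)| = sqrt(Re² + Im²) = 4.856.
20*log₁₀(4.856) = 13.73 dB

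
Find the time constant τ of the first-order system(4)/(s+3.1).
First-order system: τ = -1/pole. Pole = -3.1. τ = -1/(-3.1) = 0.3226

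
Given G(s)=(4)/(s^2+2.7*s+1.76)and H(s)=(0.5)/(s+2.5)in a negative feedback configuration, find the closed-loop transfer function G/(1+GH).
Closed-loop T = G/(1+GH).
Numerator: G_num * H_den = 4*s + 10.
Denominator: G_den * H_den + G_num * H_num = (s^3 + 5.2*s^2 + 8.51*s + 4.4) + (2) = s^3 + 5.2*s^2 + 8.51*s + 6.4.
T(s) = (4*s + 10)/(s^3 + 5.2*s^2 + 8.51*s + 6.4)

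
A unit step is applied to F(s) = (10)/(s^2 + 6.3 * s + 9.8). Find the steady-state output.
FVT: lim_{t→∞} y(t) = lim_{s→0} s*Y(s) where Y(s) = F(s)/s.
= lim_{s→0} F(s) = F(0) = num(0)/den(0) = 10/9.8 = 1.02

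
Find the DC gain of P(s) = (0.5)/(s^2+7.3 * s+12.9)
DC gain = P(0) = num(0)/den(0) = 0.5/12.9 = 0.03876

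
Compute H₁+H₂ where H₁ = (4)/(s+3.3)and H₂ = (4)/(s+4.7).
Parallel: H = H₁ + H₂ = (n₁·d₂ + n₂·d₁)/(d₁·d₂).
n₁·d₂ = 4*s + 18.8. n₂·d₁ = 4*s + 13.2. Sum = 8*s + 32. d₁·d₂ = s^2 + 8*s + 15.51.
H(s) = (8*s + 32)/(s^2 + 8*s + 15.51)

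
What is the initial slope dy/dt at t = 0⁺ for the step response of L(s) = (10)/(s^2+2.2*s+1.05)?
IVT: y'(0⁺) = lim_{s→∞} s²·Y(s) = lim_{s→∞} s·L(s).
deg(num) = 0, deg(den) = 2, relative degree = 2 ≥ 2, so s·L(s) → 0. Initial slope = 0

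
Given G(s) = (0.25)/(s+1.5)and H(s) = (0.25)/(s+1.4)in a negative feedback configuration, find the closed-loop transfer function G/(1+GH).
Closed-loop T = G/(1+GH).
Numerator: G_num * H_den = 0.25*s + 0.35.
Denominator: G_den * H_den + G_num * H_num = (s^2 + 2.9*s + 2.1) + (0.0625) = s^2 + 2.9*s + 2.1625.
T(s) = (0.25*s + 0.35)/(s^2 + 2.9*s + 2.1625)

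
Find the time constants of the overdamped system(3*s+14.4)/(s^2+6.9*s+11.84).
Overdamped: real poles at -3.7, -3.2. τ = -1/pole → τ₁ = 0.2703, τ₂ = 0.3125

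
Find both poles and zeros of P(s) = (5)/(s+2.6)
Set denominator = 0: s + 2.6 = 0 → Poles: -2.6
Numerator is a nonzero constant (5) → Zeros: none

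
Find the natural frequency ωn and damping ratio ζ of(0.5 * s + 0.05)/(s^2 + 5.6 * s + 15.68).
Underdamped: complex pole -2.8 + 2.8j. ωn = |pole| = 3.96, ζ = -Re(pole)/ωn = 0.7071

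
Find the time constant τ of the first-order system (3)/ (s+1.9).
First-order system: τ = -1/pole. Pole = -1.9. τ = -1/(-1.9) = 0.5263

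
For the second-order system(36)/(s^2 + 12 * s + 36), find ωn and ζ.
Standard form: ωn²/(s²+2ζωn·s+ωn²).
const=36=ωn² → ωn=6, s coeff=12=2ζωn → ζ=1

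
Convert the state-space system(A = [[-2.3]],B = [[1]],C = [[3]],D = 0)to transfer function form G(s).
G(s) = C(sI - A)⁻¹B + D.
Characteristic polynomial det(sI - A) = s + 2.3.
Numerator from C·adj(sI-A)·B + D·det(sI-A) = 3.
G(s) = (3)/(s + 2.3)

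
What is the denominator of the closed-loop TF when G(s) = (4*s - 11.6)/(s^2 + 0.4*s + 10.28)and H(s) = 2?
Characteristic poly = G_den * H_den + G_num * H_num = (s^2 + 0.4*s + 10.28) + (8*s - 23.2) = s^2 + 8.4*s - 12.92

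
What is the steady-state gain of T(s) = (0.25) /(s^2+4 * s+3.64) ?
DC gain = T(0) = num(0)/den(0) = 0.25/3.64 = 0.06868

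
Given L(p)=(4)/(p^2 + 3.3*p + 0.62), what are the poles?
Set denominator = 0: p^2 + 3.3*p + 0.62 = (p + 3.1)(p + 0.2) = 0 → Poles: -0.2, -3.1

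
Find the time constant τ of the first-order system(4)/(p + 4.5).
First-order system: τ = -1/pole. Pole = -4.5. τ = -1/(-4.5) = 0.2222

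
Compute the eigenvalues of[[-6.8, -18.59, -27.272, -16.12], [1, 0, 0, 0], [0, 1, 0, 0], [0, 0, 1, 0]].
Eigenvalues solve det(λI - A) = 0.
Characteristic polynomial: λ^4 + 6.8*λ^3 + 18.59*λ^2 + 27.272*λ + 16.12 = 0.
Factor: (λ + 1.3)(λ + 3.1)(λ^2 + 2.4*λ + 4) = 0.
Roots: -1.2 + 1.6j, -1.2 - 1.6j, -1.3, -3.1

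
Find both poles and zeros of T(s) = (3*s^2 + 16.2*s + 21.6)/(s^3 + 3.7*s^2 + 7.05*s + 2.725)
Set denominator = 0: s^3 + 3.7*s^2 + 7.05*s + 2.725 = (s + 0.5)(s^2 + 3.2*s + 5.45) = 0 → Poles: -0.5, -1.6 + 1.7j, -1.6 - 1.7j
Set numerator = 0: 3*s^2 + 16.2*s + 21.6 = 3*(s + 2.4)(s + 3) = 0 → Zeros: -2.4, -3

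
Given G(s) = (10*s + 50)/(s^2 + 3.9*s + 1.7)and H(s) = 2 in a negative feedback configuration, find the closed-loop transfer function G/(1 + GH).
Closed-loop T = G/(1+GH).
Numerator: G_num * H_den = 10*s + 50.
Denominator: G_den * H_den + G_num * H_num = (s^2 + 3.9*s + 1.7) + (20*s + 100) = s^2 + 23.9*s + 101.7.
T(s) = (10*s + 50)/(s^2 + 23.9*s + 101.7)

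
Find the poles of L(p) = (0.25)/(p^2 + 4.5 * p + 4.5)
Set denominator = 0: p^2 + 4.5*p + 4.5 = (p + 1.5)(p + 3) = 0 → Poles: -1.5, -3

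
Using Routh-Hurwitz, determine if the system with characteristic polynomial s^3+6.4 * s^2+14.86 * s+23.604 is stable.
Routh array:
s^3: [1, 14.86]; s^2: [6.4, 23.604]; s^1: [11.1719]; s^0: [23.604]
First column: [1, 6.4, 11.1719, 23.604]. Sign changes = 0.
Yes, stable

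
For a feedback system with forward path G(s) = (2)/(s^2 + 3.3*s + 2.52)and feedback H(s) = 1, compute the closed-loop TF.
Closed-loop T = G/(1+GH).
Numerator: G_num * H_den = 2.
Denominator: G_den * H_den + G_num * H_num = (s^2 + 3.3*s + 2.52) + (2) = s^2 + 3.3*s + 4.52.
T(s) = (2)/(s^2 + 3.3*s + 4.52)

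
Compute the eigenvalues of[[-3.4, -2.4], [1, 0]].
Eigenvalues solve det(λI - A) = 0.
Characteristic polynomial: λ^2 + 3.4*λ + 2.4 = 0.
Factor: (λ + 2.4)(λ + 1) = 0.
Roots: -1, -2.4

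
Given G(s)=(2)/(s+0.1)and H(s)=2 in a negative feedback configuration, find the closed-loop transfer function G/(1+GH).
Closed-loop T = G/(1+GH).
Numerator: G_num * H_den = 2.
Denominator: G_den * H_den + G_num * H_num = (s + 0.1) + (4) = s + 4.1.
T(s) = (2)/(s + 4.1)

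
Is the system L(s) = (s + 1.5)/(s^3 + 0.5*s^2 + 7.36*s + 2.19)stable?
Denominator: s^3 + 0.5*s^2 + 7.36*s + 2.19 = (s + 0.3)(s^2 + 0.2*s + 7.3). Poles: -0.1 + 2.7j, -0.1 - 2.7j, -0.3. All Re(p)<0: Yes (stable)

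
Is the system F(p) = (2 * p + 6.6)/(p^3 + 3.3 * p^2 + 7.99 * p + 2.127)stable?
Denominator: p^3 + 3.3*p^2 + 7.99*p + 2.127 = (p + 0.3)(p^2 + 3*p + 7.09). Poles: -0.3, -1.5 + 2.2j, -1.5 - 2.2j. All Re(p)<0: Yes (stable)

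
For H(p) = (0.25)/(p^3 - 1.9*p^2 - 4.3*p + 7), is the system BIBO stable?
Denominator: p^3 - 1.9*p^2 - 4.3*p + 7 = (p - 2.5)(p + 2)(p - 1.4). Poles: -2, 1.4, 2.5. All Re(p)<0: No (unstable)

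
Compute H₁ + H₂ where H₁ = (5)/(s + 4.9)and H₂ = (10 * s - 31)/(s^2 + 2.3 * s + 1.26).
Parallel: H = H₁ + H₂ = (n₁·d₂ + n₂·d₁)/(d₁·d₂).
n₁·d₂ = 5*s^2 + 11.5*s + 6.3. n₂·d₁ = 10*s^2 + 18*s - 151.9. Sum = 15*s^2 + 29.5*s - 145.6. d₁·d₂ = s^3 + 7.2*s^2 + 12.53*s + 6.174.
H(s) = (15*s^2 + 29.5*s - 145.6)/(s^3 + 7.2*s^2 + 12.53*s + 6.174)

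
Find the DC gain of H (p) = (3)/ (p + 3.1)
DC gain = H(0) = num(0)/den(0) = 3/3.1 = 0.9677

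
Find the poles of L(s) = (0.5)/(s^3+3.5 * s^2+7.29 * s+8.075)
Set denominator = 0: s^3 + 3.5*s^2 + 7.29*s + 8.075 = (s + 1.9)(s^2 + 1.6*s + 4.25) = 0 → Poles: -0.8 + 1.9j, -0.8 - 1.9j, -1.9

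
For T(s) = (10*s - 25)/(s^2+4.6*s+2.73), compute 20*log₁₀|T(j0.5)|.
Substitute s = j*0.5: T(j0.5) = -4.41418 + 6.10993j.
|T(j0.5)| = sqrt(Re² + Im²) = 7.538.
20*log₁₀(7.538) = 17.54 dB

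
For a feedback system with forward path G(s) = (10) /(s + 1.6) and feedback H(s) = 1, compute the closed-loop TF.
Closed-loop T = G/(1+GH).
Numerator: G_num * H_den = 10.
Denominator: G_den * H_den + G_num * H_num = (s + 1.6) + (10) = s + 11.6.
T(s) = (10)/(s + 11.6)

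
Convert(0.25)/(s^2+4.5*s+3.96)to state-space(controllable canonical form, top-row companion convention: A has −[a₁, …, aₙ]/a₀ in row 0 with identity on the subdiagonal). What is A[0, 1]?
Reachable canonical form for den = s^2 + 4.5*s + 3.96: top row of A = -[a₁,a₂,...,aₙ]/a₀, ones on the subdiagonal, zeros elsewhere.
A = [[-4.5, -3.96], [1, 0]].
A[0,1] = -3.96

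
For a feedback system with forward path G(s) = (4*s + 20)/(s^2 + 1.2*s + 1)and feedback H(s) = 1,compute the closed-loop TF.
Closed-loop T = G/(1+GH).
Numerator: G_num * H_den = 4*s + 20.
Denominator: G_den * H_den + G_num * H_num = (s^2 + 1.2*s + 1) + (4*s + 20) = s^2 + 5.2*s + 21.
T(s) = (4*s + 20)/(s^2 + 5.2*s + 21)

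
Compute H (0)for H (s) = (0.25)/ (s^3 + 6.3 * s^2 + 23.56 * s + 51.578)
DC gain = H(0) = num(0)/den(0) = 0.25/51.578 = 0.004847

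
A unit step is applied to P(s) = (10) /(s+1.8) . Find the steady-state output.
FVT: lim_{t→∞} y(t) = lim_{s→0} s*Y(s) where Y(s) = P(s)/s.
= lim_{s→0} P(s) = P(0) = num(0)/den(0) = 10/1.8 = 5.556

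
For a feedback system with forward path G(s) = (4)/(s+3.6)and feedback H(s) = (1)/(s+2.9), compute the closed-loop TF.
Closed-loop T = G/(1+GH).
Numerator: G_num * H_den = 4*s + 11.6.
Denominator: G_den * H_den + G_num * H_num = (s^2 + 6.5*s + 10.44) + (4) = s^2 + 6.5*s + 14.44.
T(s) = (4*s + 11.6)/(s^2 + 6.5*s + 14.44)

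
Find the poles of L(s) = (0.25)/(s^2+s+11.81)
Set denominator = 0: s^2 + s + 11.81 = 0 → Poles: -0.5 + 3.4j, -0.5 - 3.4j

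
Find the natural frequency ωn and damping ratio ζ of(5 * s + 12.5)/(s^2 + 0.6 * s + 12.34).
Underdamped: complex pole -0.3 + 3.5j. ωn = |pole| = 3.513, ζ = -Re(pole)/ωn = 0.0854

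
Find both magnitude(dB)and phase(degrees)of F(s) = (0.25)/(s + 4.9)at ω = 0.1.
Substitute s = j*0.1: F(j0.1) = 0.0509992 - 0.0010408j.
|F| = 20*log₁₀(sqrt(Re²+Im²)) = -25.85 dB.
∠F = atan2(Im, Re) = -1.17°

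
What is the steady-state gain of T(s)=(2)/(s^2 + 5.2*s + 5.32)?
DC gain = T(0) = num(0)/den(0) = 2/5.32 = 0.3759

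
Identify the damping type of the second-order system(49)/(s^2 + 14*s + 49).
Standard form: ωn²/(s²+2ζωn·s+ωn²) gives ωn=7, ζ=1.
Critically damped (ζ = 1)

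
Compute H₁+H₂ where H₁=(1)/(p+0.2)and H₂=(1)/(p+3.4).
Parallel: H = H₁ + H₂ = (n₁·d₂ + n₂·d₁)/(d₁·d₂).
n₁·d₂ = p + 3.4. n₂·d₁ = p + 0.2. Sum = 2*p + 3.6. d₁·d₂ = p^2 + 3.6*p + 0.68.
H(p) = (2*p + 3.6)/(p^2 + 3.6*p + 0.68)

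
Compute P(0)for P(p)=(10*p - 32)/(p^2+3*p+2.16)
DC gain = P(0) = num(0)/den(0) = -32/2.16 = -14.81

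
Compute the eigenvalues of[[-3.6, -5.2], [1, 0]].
Eigenvalues solve det(λI - A) = 0.
Characteristic polynomial: λ^2 + 3.6*λ + 5.2 = 0.
Roots: -1.8 + 1.4j, -1.8 - 1.4j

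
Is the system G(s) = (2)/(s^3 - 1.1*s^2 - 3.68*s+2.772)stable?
Denominator: s^3 - 1.1*s^2 - 3.68*s + 2.772 = (s - 2.2)(s - 0.7)(s + 1.8). Poles: -1.8, 0.7, 2.2. All Re(p)<0: No (unstable)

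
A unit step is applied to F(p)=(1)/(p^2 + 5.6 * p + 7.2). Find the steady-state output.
FVT: lim_{t→∞} y(t) = lim_{p→0} p*Y(p) where Y(p) = F(p)/p.
= lim_{p→0} F(p) = F(0) = num(0)/den(0) = 1/7.2 = 0.1389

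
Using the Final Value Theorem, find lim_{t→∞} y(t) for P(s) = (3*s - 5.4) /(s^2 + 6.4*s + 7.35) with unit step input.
FVT: lim_{t→∞} y(t) = lim_{s→0} s*Y(s) where Y(s) = P(s)/s.
= lim_{s→0} P(s) = P(0) = num(0)/den(0) = -5.4/7.35 = -0.7347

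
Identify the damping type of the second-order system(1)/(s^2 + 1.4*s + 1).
Standard form: ωn²/(s²+2ζωn·s+ωn²) gives ωn=1, ζ=0.7.
Underdamped (ζ = 0.7 < 1)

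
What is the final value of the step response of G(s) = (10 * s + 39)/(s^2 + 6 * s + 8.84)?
FVT: lim_{t→∞} y(t) = lim_{s→0} s*Y(s) where Y(s) = G(s)/s.
= lim_{s→0} G(s) = G(0) = num(0)/den(0) = 39/8.84 = 4.412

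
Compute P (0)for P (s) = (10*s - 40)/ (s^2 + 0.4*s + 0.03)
DC gain = P(0) = num(0)/den(0) = -40/0.03 = -1333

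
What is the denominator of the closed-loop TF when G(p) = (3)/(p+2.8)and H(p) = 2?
Characteristic poly = G_den * H_den + G_num * H_num = (p + 2.8) + (6) = p + 8.8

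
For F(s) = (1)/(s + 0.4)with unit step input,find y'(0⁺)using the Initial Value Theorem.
IVT: y'(0⁺) = lim_{s→∞} s²·Y(s) = lim_{s→∞} s·F(s).
deg(num) = 0, deg(den) = 1, relative degree = 1, so s·F(s) → (leading num)/(leading den) = 1/1 = 1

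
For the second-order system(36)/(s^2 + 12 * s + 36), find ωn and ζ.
Standard form: ωn²/(s²+2ζωn·s+ωn²).
const=36=ωn² → ωn=6, s coeff=12=2ζωn → ζ=1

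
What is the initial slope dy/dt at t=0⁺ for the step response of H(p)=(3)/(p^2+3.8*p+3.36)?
IVT: y'(0⁺) = lim_{p→∞} p²·Y(p) = lim_{p→∞} p·H(p).
deg(num) = 0, deg(den) = 2, relative degree = 2 ≥ 2, so p·H(p) → 0. Initial slope = 0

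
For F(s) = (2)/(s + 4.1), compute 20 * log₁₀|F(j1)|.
Substitute s = j*1: F(j1) = 0.460415 - 0.112296j.
|F(j1)| = sqrt(Re² + Im²) = 0.4739.
20*log₁₀(0.4739) = -6.49 dB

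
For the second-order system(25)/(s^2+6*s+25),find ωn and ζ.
Standard form: ωn²/(s²+2ζωn·s+ωn²).
const=25=ωn² → ωn=5, s coeff=6=2ζωn → ζ=0.6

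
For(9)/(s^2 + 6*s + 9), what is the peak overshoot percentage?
Standard form: ωn²/(s²+2ζωn·s+ωn²) → ωn = 3, ζ = 1.
ζ ≥ 1, so the response is non-oscillatory: peak overshoot = 0%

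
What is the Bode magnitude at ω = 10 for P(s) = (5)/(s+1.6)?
Substitute s = j*10: P(j10) = 0.0780031 - 0.48752j.
|P(j10)| = sqrt(Re² + Im²) = 0.4937.
20*log₁₀(0.4937) = -6.13 dB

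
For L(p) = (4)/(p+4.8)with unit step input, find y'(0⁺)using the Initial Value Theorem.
IVT: y'(0⁺) = lim_{p→∞} p²·Y(p) = lim_{p→∞} p·L(p).
deg(num) = 0, deg(den) = 1, relative degree = 1, so p·L(p) → (leading num)/(leading den) = 4/1 = 4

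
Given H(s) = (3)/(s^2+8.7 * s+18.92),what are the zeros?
Numerator is a nonzero constant (3) → Zeros: none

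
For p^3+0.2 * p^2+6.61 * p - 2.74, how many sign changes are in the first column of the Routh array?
Routh array:
p^3: [1, 6.61]; p^2: [0.2, -2.74]; p^1: [20.31]; p^0: [-2.74]
First column: [1, 0.2, 20.31, -2.74]. Sign changes = 1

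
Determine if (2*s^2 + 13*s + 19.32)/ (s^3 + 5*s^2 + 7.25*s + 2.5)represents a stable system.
Denominator: s^3 + 5*s^2 + 7.25*s + 2.5 = (s + 0.5)(s + 2)(s + 2.5). Poles: -0.5, -2, -2.5. All Re(p)<0: Yes (stable)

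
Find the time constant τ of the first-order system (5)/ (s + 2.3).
First-order system: τ = -1/pole. Pole = -2.3. τ = -1/(-2.3) = 0.4348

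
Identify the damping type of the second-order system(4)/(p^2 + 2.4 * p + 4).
Standard form: ωn²/(p²+2ζωn·p+ωn²) gives ωn=2, ζ=0.6.
Underdamped (ζ = 0.6 < 1)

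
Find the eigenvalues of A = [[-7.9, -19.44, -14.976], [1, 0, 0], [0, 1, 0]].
Eigenvalues solve det(λI - A) = 0.
Characteristic polynomial: λ^3 + 7.9*λ^2 + 19.44*λ + 14.976 = 0.
Factor: (λ + 1.6)(λ + 3.9)(λ + 2.4) = 0.
Roots: -1.6, -2.4, -3.9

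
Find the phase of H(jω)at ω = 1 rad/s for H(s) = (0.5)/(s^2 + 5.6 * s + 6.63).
Substitute s = j*1: H(j1) = 0.0446422 - 0.0444043j.
∠H(j1) = atan2(Im, Re) = atan2(-0.0444043, 0.0446422) = -44.85°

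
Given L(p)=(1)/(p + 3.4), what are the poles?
Set denominator = 0: p + 3.4 = 0 → Poles: -3.4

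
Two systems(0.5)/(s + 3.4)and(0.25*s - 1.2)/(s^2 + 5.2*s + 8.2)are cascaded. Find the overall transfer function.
Series: H = H₁ · H₂ = (n₁·n₂)/(d₁·d₂).
Num: n₁·n₂ = 0.125*s - 0.6. Den: d₁·d₂ = s^3 + 8.6*s^2 + 25.88*s + 27.88.
H(s) = (0.125*s - 0.6)/(s^3 + 8.6*s^2 + 25.88*s + 27.88)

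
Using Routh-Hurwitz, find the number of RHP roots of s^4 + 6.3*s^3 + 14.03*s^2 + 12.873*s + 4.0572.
Routh array:
s^4: [1, 14.03, 4.0572]; s^3: [6.3, 12.873]; s^2: [11.9867, 4.0572]; s^1: [10.7406]; s^0: [4.0572]
First column: [1, 6.3, 11.9867, 10.7406, 4.0572]. Sign changes = RHP roots = 0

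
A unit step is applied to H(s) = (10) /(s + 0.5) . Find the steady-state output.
FVT: lim_{t→∞} y(t) = lim_{s→0} s*Y(s) where Y(s) = H(s)/s.
= lim_{s→0} H(s) = H(0) = num(0)/den(0) = 10/0.5 = 20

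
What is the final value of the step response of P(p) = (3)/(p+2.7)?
FVT: lim_{t→∞} y(t) = lim_{p→0} p*Y(p) where Y(p) = P(p)/p.
= lim_{p→0} P(p) = P(0) = num(0)/den(0) = 3/2.7 = 1.111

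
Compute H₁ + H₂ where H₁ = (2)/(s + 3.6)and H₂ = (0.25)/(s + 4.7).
Parallel: H = H₁ + H₂ = (n₁·d₂ + n₂·d₁)/(d₁·d₂).
n₁·d₂ = 2*s + 9.4. n₂·d₁ = 0.25*s + 0.9. Sum = 2.25*s + 10.3. d₁·d₂ = s^2 + 8.3*s + 16.92.
H(s) = (2.25*s + 10.3)/(s^2 + 8.3*s + 16.92)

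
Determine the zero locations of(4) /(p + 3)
Numerator is a nonzero constant (4) → Zeros: none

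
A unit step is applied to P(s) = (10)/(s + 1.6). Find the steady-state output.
FVT: lim_{t→∞} y(t) = lim_{s→0} s*Y(s) where Y(s) = P(s)/s.
= lim_{s→0} P(s) = P(0) = num(0)/den(0) = 10/1.6 = 6.25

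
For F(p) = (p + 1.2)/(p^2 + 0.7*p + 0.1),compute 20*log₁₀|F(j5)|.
Substitute p = j*5: F(j5) = -0.0195806 - 0.203555j.
|F(j5)| = sqrt(Re² + Im²) = 0.2045.
20*log₁₀(0.2045) = -13.79 dB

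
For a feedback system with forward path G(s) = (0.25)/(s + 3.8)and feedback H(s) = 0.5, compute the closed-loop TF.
Closed-loop T = G/(1+GH).
Numerator: G_num * H_den = 0.25.
Denominator: G_den * H_den + G_num * H_num = (s + 3.8) + (0.125) = s + 3.925.
T(s) = (0.25)/(s + 3.925)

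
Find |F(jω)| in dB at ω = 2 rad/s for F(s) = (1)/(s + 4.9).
Substitute s = j*2: F(j2) = 0.174938 - 0.0714031j.
|F(j2)| = sqrt(Re² + Im²) = 0.1889.
20*log₁₀(0.1889) = -14.47 dB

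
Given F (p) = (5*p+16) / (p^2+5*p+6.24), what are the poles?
Set denominator = 0: p^2 + 5*p + 6.24 = (p + 2.4)(p + 2.6) = 0 → Poles: -2.4, -2.6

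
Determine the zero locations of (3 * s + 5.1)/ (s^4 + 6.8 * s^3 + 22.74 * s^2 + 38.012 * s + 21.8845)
Set numerator = 0: 3*s + 5.1 = 0 → Zeros: -1.7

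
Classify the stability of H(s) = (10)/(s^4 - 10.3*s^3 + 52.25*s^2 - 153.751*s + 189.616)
Denominator: s^4 - 10.3*s^3 + 52.25*s^2 - 153.751*s + 189.616 = (s - 3.2)(s - 3.5)(s^2 - 3.6*s + 16.93). Poles: 1.8 + 3.7j, 1.8 - 3.7j, 3.2, 3.5. Unstable (4 pole(s) in RHP)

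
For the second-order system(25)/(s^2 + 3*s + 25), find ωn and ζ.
Standard form: ωn²/(s²+2ζωn·s+ωn²).
const=25=ωn² → ωn=5, s coeff=3=2ζωn → ζ=0.3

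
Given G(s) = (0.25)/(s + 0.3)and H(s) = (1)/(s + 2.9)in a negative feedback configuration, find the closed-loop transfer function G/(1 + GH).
Closed-loop T = G/(1+GH).
Numerator: G_num * H_den = 0.25*s + 0.725.
Denominator: G_den * H_den + G_num * H_num = (s^2 + 3.2*s + 0.87) + (0.25) = s^2 + 3.2*s + 1.12.
T(s) = (0.25*s + 0.725)/(s^2 + 3.2*s + 1.12)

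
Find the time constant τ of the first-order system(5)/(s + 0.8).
First-order system: τ = -1/pole. Pole = -0.8. τ = -1/(-0.8) = 1.25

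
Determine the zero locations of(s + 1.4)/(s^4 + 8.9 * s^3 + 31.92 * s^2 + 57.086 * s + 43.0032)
Set numerator = 0: s + 1.4 = 0 → Zeros: -1.4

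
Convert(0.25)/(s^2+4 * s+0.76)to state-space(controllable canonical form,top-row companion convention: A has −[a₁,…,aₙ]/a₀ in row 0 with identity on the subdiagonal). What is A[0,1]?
Reachable canonical form for den = s^2 + 4*s + 0.76: top row of A = -[a₁,a₂,...,aₙ]/a₀, ones on the subdiagonal, zeros elsewhere.
A = [[-4, -0.76], [1, 0]].
A[0,1] = -0.76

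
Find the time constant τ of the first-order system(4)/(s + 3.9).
First-order system: τ = -1/pole. Pole = -3.9. τ = -1/(-3.9) = 0.2564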